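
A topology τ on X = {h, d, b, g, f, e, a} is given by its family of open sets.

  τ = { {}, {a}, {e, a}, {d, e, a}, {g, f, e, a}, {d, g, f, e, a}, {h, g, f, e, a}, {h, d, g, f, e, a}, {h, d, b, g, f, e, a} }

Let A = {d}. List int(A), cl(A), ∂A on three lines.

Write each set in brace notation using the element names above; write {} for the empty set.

open subsets of A: {}; so int(A) = {}
closure: X∖int(X∖A) = X∖{h, g, f, e, a} = {d, b}
∂A = {d, b} minus {} = {d, b}

int(A) = {}
cl(A)  = {d, b}
∂A     = {d, b}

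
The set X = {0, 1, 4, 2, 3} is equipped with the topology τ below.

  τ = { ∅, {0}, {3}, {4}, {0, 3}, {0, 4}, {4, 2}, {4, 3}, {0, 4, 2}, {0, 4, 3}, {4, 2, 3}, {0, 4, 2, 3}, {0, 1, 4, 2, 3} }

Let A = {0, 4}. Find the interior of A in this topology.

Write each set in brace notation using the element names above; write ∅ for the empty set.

U open, U⊆A: ∅, {4}, {0}, {0, 4}. int(A) = ⋃ = {0, 4}

{0, 4}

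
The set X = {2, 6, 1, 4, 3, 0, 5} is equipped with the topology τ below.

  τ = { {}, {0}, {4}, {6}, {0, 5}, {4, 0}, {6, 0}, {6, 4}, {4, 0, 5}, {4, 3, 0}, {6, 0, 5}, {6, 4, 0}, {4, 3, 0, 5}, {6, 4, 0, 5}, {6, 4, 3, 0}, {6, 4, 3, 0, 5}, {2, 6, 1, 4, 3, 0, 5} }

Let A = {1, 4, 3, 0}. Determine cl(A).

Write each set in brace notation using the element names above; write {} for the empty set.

{2, 1, 4, 3, 0, 5}

closure: X∖int(X∖A) = X∖{6} = {2, 1, 4, 3, 0, 5}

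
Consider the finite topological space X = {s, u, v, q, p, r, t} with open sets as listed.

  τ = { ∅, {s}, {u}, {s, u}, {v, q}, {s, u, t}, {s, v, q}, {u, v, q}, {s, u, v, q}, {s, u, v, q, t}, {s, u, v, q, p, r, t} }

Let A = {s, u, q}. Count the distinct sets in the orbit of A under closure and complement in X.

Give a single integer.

10

closure: X∖int(X∖A) = X∖∅ = {s, u, v, q, p, r, t}
Let k=closure and c=complement:
  1. A     = {s, u, q}
  2. kA    = {s, u, v, q, p, r, t}
  3. cA    = {v, p, r, t}
  4. ckA   = ∅
  5. kcA   = {v, q, p, r, t}
  6. ckcA  = {s, u}
  7. kckcA = {s, u, p, r, t}
  8. ckckcA = {v, q}
  9. kckckcA = {v, q, p, r}
  10. ckckckcA = {s, u, t}
— saturated at 10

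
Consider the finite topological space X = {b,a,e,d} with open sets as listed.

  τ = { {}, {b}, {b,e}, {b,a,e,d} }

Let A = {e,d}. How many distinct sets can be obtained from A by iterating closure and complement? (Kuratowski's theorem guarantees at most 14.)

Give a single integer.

closure: X∖int(X∖A) = X∖{b} = {a,e,d}
Let k=closure and c=complement:
  1. A     = {e,d}
  2. kA    = {a,e,d}
  3. cA    = {b,a}
  4. ckA   = {b}
  5. kcA   = {b,a,e,d}
  6. ckcA  = {}
— saturated at 6

6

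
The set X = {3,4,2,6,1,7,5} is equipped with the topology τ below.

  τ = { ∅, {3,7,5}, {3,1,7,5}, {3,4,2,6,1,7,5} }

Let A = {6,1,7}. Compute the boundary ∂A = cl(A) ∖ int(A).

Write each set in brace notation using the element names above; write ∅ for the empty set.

U open, U⊆A: ∅. int(A) = ⋃ = ∅
X∖A={3,4,2,5}, int(X∖A)=∅, hence cl(A)={3,4,2,6,1,7,5}
∂A: remove int from cl → {3,4,2,6,1,7,5}

{3,4,2,6,1,7,5}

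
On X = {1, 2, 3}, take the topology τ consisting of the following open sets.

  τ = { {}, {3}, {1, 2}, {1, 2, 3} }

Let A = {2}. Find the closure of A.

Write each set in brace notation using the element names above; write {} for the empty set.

{1, 2}

X∖A={1, 3}, int(X∖A)={3}, hence cl(A)={1, 2}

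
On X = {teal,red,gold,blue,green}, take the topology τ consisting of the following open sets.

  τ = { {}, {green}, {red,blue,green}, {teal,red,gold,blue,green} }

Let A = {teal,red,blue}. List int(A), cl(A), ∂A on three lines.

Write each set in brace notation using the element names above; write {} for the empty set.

open subsets of A: {}; so int(A) = {}
closure: X∖int(X∖A) = X∖{green} = {teal,red,gold,blue}
∂A = {teal,red,gold,blue} minus {} = {teal,red,gold,blue}

int(A) = {}
cl(A)  = {teal,red,gold,blue}
∂A     = {teal,red,gold,blue}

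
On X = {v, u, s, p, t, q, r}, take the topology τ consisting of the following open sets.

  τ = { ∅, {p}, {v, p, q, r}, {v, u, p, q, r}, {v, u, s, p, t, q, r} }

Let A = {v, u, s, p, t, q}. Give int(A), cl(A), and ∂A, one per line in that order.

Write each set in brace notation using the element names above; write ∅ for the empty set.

interior: largest open inside A is {p} (from ∅, {p})
cl via duality: int({r}) = ∅, so X∖∅ = {v, u, s, p, t, q, r}
cl∖int = {v, u, s, t, q, r}

int(A) = {p}
cl(A)  = {v, u, s, p, t, q, r}
∂A     = {v, u, s, t, q, r}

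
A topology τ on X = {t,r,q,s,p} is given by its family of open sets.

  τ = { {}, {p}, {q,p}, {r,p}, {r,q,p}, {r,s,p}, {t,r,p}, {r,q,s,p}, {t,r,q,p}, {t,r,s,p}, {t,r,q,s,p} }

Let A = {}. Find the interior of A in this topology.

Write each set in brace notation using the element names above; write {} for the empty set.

{}

interior: largest open inside A is {} (from {})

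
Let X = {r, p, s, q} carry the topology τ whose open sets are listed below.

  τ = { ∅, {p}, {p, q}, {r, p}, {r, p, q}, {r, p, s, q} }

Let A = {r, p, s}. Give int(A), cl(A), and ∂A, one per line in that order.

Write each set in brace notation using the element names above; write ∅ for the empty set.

U open, U⊆A: ∅, {p}, {r, p}. int(A) = ⋃ = {r, p}
X∖A={q}, int(X∖A)=∅, hence cl(A)={r, p, s, q}
∂A: remove int from cl → {s, q}

int(A) = {r, p}
cl(A)  = {r, p, s, q}
∂A     = {s, q}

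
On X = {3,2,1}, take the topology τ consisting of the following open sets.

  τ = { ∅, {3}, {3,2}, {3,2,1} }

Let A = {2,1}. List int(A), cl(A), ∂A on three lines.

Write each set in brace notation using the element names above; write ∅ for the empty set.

int(A) = ∅
cl(A)  = {2,1}
∂A     = {2,1}

opens ⊆ A: ∅; union → int = ∅
complement {3}; its interior {3}; cl(A) = X∖{3} = {2,1}
boundary = {2,1} ∖ ∅ = {2,1}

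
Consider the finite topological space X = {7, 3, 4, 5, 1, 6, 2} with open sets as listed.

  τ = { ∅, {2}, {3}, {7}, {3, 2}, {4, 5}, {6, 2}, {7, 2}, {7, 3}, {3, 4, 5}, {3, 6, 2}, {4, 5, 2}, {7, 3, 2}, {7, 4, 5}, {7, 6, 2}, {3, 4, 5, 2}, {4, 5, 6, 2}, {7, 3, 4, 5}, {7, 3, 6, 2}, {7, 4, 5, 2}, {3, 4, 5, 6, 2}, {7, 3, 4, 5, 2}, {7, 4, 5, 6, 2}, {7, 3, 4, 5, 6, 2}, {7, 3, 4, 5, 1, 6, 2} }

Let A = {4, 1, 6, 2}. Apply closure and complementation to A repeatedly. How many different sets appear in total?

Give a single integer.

closure: X∖int(X∖A) = X∖{7, 3} = {4, 5, 1, 6, 2}
Let k=closure and c=complement:
  1. A     = {4, 1, 6, 2}
  2. kA    = {4, 5, 1, 6, 2}
  3. cA    = {7, 3, 5}
  4. ckA   = {7, 3}
  5. kcA   = {7, 3, 4, 5, 1}
  6. kckA  = {7, 3, 1}
  7. ckcA  = {6, 2}
  8. ckckA = {4, 5, 6, 2}
  9. kckcA = {1, 6, 2}
  10. ckckcA = {7, 3, 4, 5}
— saturated at 10

10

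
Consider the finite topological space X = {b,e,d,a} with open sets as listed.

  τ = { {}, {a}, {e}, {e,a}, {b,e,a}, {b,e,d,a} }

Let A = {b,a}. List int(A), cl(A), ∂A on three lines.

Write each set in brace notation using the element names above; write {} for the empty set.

U open, U⊆A: {}, {a}. int(A) = ⋃ = {a}
X∖A={e,d}, int(X∖A)={e}, hence cl(A)={b,d,a}
∂A: remove int from cl → {b,d}

int(A) = {a}
cl(A)  = {b,d,a}
∂A     = {b,d}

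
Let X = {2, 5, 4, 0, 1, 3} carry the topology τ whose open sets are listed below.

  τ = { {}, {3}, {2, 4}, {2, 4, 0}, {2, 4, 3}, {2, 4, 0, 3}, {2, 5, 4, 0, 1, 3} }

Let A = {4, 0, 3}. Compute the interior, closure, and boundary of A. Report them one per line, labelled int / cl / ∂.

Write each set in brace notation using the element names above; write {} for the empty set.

open subsets of A: {}, {3}; so int(A) = {3}
closure: X∖int(X∖A) = X∖{} = {2, 5, 4, 0, 1, 3}
∂A = {2, 5, 4, 0, 1, 3} minus {3} = {2, 5, 4, 0, 1}

int(A) = {3}
cl(A)  = {2, 5, 4, 0, 1, 3}
∂A     = {2, 5, 4, 0, 1}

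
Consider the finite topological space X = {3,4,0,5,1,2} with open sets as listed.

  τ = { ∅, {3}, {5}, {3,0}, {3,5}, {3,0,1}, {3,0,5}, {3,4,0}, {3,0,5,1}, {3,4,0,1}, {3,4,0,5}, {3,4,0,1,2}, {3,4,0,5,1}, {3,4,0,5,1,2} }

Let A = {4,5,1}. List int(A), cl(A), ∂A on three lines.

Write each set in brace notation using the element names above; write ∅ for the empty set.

int(A) = {5}
cl(A)  = {4,5,1,2}
∂A     = {4,1,2}

open subsets of A: ∅, {5}; so int(A) = {5}
closure: X∖int(X∖A) = X∖{3,0} = {4,5,1,2}
∂A = {4,5,1,2} minus {5} = {4,1,2}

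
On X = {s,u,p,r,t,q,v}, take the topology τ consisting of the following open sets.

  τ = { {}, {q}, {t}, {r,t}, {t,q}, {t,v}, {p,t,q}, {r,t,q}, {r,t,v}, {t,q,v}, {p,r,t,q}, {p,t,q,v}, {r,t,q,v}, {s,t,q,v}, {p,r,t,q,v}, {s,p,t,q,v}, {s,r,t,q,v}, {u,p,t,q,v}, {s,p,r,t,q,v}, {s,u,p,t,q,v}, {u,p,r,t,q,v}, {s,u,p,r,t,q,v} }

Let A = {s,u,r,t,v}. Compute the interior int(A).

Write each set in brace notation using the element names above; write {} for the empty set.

interior: largest open inside A is {r,t,v} (from {}, {t}, {t,v}, {r,t}, {r,t,v})

{r,t,v}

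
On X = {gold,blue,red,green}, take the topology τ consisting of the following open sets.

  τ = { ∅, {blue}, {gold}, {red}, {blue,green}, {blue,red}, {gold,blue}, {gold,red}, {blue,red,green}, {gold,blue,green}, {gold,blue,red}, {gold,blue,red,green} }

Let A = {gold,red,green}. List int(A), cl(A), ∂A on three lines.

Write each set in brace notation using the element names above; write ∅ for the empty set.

U open, U⊆A: ∅, {red}, {gold}, {gold,red}. int(A) = ⋃ = {gold,red}
X∖A={blue}, int(X∖A)={blue}, hence cl(A)={gold,red,green}
∂A: remove int from cl → {green}

int(A) = {gold,red}
cl(A)  = {gold,red,green}
∂A     = {green}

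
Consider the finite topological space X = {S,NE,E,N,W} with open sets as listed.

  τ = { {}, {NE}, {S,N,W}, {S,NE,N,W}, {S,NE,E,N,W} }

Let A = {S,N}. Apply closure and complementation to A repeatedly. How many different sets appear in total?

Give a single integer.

8

X∖A={NE,E,W}, int(X∖A)={NE}, hence cl(A)={S,E,N,W}
Orbit (k=closure, c=complement):
  1. A     = {S,N}
  2. kA    = {S,E,N,W}
  3. cA    = {NE,E,W}
  4. ckA   = {NE}
  5. kcA   = {S,NE,E,N,W}
  6. kckA  = {NE,E}
  7. ckcA  = {}
  8. ckckA = {S,N,W}
(closed under both — stop)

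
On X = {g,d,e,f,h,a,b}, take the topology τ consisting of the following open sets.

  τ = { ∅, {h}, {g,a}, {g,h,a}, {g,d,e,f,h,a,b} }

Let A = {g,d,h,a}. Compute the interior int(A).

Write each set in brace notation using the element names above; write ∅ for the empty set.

{g,h,a}

U open, U⊆A: ∅, {h}, {g,a}, {g,h,a}. int(A) = ⋃ = {g,h,a}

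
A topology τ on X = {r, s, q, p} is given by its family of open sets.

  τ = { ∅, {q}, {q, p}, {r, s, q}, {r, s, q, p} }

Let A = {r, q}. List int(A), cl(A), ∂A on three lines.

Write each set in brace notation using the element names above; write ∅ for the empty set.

int(A) = {q}
cl(A)  = {r, s, q, p}
∂A     = {r, s, p}

open subsets of A: ∅, {q}; so int(A) = {q}
closure: X∖int(X∖A) = X∖∅ = {r, s, q, p}
∂A = {r, s, q, p} minus {q} = {r, s, p}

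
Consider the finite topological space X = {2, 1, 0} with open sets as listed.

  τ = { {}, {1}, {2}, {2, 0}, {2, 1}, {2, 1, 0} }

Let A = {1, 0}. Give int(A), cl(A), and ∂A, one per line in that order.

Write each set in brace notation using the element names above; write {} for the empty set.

int(A) = {1}
cl(A)  = {1, 0}
∂A     = {0}

opens ⊆ A: {}, {1}; union → int = {1}
complement {2}; its interior {2}; cl(A) = X∖{2} = {1, 0}
boundary = {1, 0} ∖ {1} = {0}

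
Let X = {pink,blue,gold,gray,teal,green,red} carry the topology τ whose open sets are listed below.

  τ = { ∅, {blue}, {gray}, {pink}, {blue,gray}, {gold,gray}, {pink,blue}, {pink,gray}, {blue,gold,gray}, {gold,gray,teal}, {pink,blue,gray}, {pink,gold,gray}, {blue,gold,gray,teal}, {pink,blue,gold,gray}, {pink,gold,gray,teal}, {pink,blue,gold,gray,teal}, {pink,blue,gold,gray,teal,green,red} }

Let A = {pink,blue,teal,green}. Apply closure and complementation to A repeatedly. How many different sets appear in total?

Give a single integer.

8

X∖A={gold,gray,red}, int(X∖A)={gold,gray}, hence cl(A)={pink,blue,teal,green,red}
Orbit (k=closure, c=complement):
  1. A     = {pink,blue,teal,green}
  2. kA    = {pink,blue,teal,green,red}
  3. cA    = {gold,gray,red}
  4. ckA   = {gold,gray}
  5. kcA   = {gold,gray,teal,green,red}
  6. ckcA  = {pink,blue}
  7. kckcA = {pink,blue,green,red}
  8. ckckcA = {gold,gray,teal}
(closed under both — stop)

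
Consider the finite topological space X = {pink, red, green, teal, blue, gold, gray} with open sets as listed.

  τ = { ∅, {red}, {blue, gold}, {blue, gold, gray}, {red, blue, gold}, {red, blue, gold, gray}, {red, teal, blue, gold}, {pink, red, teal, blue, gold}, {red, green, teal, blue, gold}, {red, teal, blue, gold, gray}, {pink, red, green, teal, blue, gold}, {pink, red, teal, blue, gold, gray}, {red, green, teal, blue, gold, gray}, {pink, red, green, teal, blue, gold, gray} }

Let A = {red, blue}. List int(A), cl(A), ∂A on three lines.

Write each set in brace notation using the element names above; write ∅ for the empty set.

opens ⊆ A: ∅, {red}; union → int = {red}
complement {pink, green, teal, gold, gray}; its interior ∅; cl(A) = X∖∅ = {pink, red, green, teal, blue, gold, gray}
boundary = {pink, red, green, teal, blue, gold, gray} ∖ {red} = {pink, green, teal, blue, gold, gray}

int(A) = {red}
cl(A)  = {pink, red, green, teal, blue, gold, gray}
∂A     = {pink, green, teal, blue, gold, gray}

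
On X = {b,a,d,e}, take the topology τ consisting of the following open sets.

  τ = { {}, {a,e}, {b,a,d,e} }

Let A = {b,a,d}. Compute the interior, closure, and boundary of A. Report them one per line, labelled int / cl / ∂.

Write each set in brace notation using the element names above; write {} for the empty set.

open subsets of A: {}; so int(A) = {}
closure: X∖int(X∖A) = X∖{} = {b,a,d,e}
∂A = {b,a,d,e} minus {} = {b,a,d,e}

int(A) = {}
cl(A)  = {b,a,d,e}
∂A     = {b,a,d,e}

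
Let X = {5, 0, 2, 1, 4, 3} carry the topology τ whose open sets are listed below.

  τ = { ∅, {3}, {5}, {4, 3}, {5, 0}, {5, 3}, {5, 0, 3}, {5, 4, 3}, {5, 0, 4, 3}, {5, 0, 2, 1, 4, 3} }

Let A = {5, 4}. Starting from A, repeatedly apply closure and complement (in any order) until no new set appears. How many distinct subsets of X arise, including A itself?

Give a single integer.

cl via duality: int({0, 2, 1, 3}) = {3}, so X∖{3} = {5, 0, 2, 1, 4}
Write k for closure, c for complement:
  1. A     = {5, 4}
  2. kA    = {5, 0, 2, 1, 4}
  3. cA    = {0, 2, 1, 3}
  4. ckA   = {3}
  5. kcA   = {0, 2, 1, 4, 3}
  6. kckA  = {2, 1, 4, 3}
  7. ckcA  = {5}
  8. ckckA = {5, 0}
  9. kckcA = {5, 0, 2, 1}
  10. ckckcA = {4, 3}
applying k or c yields no new set

10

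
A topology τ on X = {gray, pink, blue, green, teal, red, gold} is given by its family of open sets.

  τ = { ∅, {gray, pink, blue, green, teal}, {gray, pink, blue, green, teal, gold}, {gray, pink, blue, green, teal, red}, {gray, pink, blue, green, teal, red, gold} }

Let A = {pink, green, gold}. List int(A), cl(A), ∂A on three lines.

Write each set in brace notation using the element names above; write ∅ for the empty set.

U open, U⊆A: ∅. int(A) = ⋃ = ∅
X∖A={gray, blue, teal, red}, int(X∖A)=∅, hence cl(A)={gray, pink, blue, green, teal, red, gold}
∂A: remove int from cl → {gray, pink, blue, green, teal, red, gold}

int(A) = ∅
cl(A)  = {gray, pink, blue, green, teal, red, gold}
∂A     = {gray, pink, blue, green, teal, red, gold}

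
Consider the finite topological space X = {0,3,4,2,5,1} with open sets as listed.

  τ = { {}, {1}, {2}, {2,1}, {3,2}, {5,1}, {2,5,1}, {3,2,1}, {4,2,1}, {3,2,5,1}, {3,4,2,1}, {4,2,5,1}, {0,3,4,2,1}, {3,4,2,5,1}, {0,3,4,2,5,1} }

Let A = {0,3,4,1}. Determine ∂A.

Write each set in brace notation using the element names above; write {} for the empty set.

interior: largest open inside A is {1} (from {}, {1})
cl via duality: int({2,5}) = {2}, so X∖{2} = {0,3,4,5,1}
cl∖int = {0,3,4,5}

{0,3,4,5}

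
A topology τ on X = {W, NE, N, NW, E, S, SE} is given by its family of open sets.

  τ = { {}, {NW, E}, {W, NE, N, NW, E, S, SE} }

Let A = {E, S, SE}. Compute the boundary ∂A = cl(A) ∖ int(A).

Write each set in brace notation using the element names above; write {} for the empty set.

interior: largest open inside A is {} (from {})
cl via duality: int({W, NE, N, NW}) = {}, so X∖{} = {W, NE, N, NW, E, S, SE}
cl∖int = {W, NE, N, NW, E, S, SE}

{W, NE, N, NW, E, S, SE}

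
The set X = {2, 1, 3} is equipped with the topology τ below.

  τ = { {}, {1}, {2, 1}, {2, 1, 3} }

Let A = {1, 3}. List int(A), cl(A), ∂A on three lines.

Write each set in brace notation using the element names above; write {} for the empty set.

U open, U⊆A: {}, {1}. int(A) = ⋃ = {1}
X∖A={2}, int(X∖A)={}, hence cl(A)={2, 1, 3}
∂A: remove int from cl → {2, 3}

int(A) = {1}
cl(A)  = {2, 1, 3}
∂A     = {2, 3}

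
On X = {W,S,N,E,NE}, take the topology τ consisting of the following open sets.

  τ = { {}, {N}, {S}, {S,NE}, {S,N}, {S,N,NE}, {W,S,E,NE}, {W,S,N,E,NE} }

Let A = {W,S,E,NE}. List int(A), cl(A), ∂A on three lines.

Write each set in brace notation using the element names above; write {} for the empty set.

int(A) = {W,S,E,NE}
cl(A)  = {W,S,E,NE}
∂A     = {}

interior: largest open inside A is {W,S,E,NE} (from {}, {S}, {S,NE}, {W,S,E,NE})
cl via duality: int({N}) = {N}, so X∖{N} = {W,S,E,NE}
cl∖int = {}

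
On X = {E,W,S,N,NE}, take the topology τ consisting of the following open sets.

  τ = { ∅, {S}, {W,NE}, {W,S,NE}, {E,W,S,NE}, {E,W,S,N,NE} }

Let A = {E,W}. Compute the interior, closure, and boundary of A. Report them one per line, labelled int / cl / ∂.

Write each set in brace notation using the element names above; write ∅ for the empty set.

int(A) = ∅
cl(A)  = {E,W,N,NE}
∂A     = {E,W,N,NE}

open subsets of A: ∅; so int(A) = ∅
closure: X∖int(X∖A) = X∖{S} = {E,W,N,NE}
∂A = {E,W,N,NE} minus ∅ = {E,W,N,NE}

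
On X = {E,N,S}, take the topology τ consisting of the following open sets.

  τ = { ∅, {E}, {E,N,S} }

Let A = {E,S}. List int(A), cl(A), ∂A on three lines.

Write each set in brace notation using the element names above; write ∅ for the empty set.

int(A) = {E}
cl(A)  = {E,N,S}
∂A     = {N,S}

open subsets of A: ∅, {E}; so int(A) = {E}
closure: X∖int(X∖A) = X∖∅ = {E,N,S}
∂A = {E,N,S} minus {E} = {N,S}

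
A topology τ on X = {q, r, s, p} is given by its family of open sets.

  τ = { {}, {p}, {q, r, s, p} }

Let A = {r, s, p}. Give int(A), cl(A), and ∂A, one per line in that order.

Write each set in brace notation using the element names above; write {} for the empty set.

int(A) = {p}
cl(A)  = {q, r, s, p}
∂A     = {q, r, s}

interior: largest open inside A is {p} (from {}, {p})
cl via duality: int({q}) = {}, so X∖{} = {q, r, s, p}
cl∖int = {q, r, s}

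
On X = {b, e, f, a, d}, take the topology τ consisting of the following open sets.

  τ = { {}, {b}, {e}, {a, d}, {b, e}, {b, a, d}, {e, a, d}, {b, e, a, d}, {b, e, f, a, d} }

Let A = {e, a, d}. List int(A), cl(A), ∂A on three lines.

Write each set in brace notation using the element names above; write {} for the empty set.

interior: largest open inside A is {e, a, d} (from {}, {e}, {a, d}, {e, a, d})
cl via duality: int({b, f}) = {b}, so X∖{b} = {e, f, a, d}
cl∖int = {f}

int(A) = {e, a, d}
cl(A)  = {e, f, a, d}
∂A     = {f}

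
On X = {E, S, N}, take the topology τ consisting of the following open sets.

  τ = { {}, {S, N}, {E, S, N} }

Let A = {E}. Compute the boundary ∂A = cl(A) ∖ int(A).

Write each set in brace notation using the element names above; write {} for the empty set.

{E}

open subsets of A: {}; so int(A) = {}
closure: X∖int(X∖A) = X∖{S, N} = {E}
∂A = {E} minus {} = {E}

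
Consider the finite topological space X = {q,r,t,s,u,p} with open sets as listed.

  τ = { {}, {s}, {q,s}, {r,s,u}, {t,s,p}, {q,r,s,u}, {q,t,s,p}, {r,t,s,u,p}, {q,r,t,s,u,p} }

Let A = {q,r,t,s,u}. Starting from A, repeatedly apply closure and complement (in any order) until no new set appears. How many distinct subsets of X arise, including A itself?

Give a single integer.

complement {p}; its interior {}; cl(A) = X∖{} = {q,r,t,s,u,p}
With k = closure, c = complement:
  1. A     = {q,r,t,s,u}
  2. kA    = {q,r,t,s,u,p}
  3. cA    = {p}
  4. ckA   = {}
  5. kcA   = {t,p}
  6. ckcA  = {q,r,s,u}
k, c of each give nothing new

6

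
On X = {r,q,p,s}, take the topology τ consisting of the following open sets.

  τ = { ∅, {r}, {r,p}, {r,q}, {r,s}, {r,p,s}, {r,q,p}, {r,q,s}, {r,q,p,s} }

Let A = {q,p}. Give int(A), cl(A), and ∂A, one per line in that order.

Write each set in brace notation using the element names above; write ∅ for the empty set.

int(A) = ∅
cl(A)  = {q,p}
∂A     = {q,p}

interior: largest open inside A is ∅ (from ∅)
cl via duality: int({r,s}) = {r,s}, so X∖{r,s} = {q,p}
cl∖int = {q,p}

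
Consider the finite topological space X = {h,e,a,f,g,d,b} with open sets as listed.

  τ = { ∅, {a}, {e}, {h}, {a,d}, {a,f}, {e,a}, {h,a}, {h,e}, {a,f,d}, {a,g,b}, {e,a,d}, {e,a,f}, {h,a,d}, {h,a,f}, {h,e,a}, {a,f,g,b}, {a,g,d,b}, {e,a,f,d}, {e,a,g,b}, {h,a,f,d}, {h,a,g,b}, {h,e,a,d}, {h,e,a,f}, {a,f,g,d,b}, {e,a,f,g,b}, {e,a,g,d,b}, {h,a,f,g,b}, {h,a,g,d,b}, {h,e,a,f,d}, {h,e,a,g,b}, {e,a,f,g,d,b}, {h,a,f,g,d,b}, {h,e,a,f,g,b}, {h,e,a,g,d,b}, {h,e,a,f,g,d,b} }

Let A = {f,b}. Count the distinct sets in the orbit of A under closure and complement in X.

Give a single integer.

cl via duality: int({h,e,a,g,d}) = {h,e,a,d}, so X∖{h,e,a,d} = {f,g,b}
Write k for closure, c for complement:
  1. A     = {f,b}
  2. kA    = {f,g,b}
  3. cA    = {h,e,a,g,d}
  4. ckA   = {h,e,a,d}
  5. kcA   = {h,e,a,f,g,d,b}
  6. ckcA  = ∅
applying k or c yields no new set

6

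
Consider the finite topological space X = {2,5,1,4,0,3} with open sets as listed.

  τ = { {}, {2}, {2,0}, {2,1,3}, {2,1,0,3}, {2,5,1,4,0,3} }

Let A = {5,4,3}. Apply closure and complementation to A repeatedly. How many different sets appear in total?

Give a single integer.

closure: X∖int(X∖A) = X∖{2,0} = {5,1,4,3}
Let k=closure and c=complement:
  1. A     = {5,4,3}
  2. kA    = {5,1,4,3}
  3. cA    = {2,1,0}
  4. ckA   = {2,0}
  5. kcA   = {2,5,1,4,0,3}
  6. ckcA  = {}
— saturated at 6

6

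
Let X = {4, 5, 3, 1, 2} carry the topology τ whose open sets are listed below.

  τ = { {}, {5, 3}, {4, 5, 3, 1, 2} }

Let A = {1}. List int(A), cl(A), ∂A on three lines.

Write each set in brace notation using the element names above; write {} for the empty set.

int(A) = {}
cl(A)  = {4, 1, 2}
∂A     = {4, 1, 2}

U open, U⊆A: {}. int(A) = ⋃ = {}
X∖A={4, 5, 3, 2}, int(X∖A)={5, 3}, hence cl(A)={4, 1, 2}
∂A: remove int from cl → {4, 1, 2}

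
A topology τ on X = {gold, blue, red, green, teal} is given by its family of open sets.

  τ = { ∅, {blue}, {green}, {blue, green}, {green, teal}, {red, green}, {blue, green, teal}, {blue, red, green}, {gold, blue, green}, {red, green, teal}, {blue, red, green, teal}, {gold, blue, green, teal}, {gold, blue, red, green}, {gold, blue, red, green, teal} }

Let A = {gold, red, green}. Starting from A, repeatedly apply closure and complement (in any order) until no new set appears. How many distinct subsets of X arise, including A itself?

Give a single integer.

cl via duality: int({blue, teal}) = {blue}, so X∖{blue} = {gold, red, green, teal}
Write k for closure, c for complement:
  1. A     = {gold, red, green}
  2. kA    = {gold, red, green, teal}
  3. cA    = {blue, teal}
  4. ckA   = {blue}
  5. kcA   = {gold, blue, teal}
  6. kckA  = {gold, blue}
  7. ckcA  = {red, green}
  8. ckckA = {red, green, teal}
applying k or c yields no new set

8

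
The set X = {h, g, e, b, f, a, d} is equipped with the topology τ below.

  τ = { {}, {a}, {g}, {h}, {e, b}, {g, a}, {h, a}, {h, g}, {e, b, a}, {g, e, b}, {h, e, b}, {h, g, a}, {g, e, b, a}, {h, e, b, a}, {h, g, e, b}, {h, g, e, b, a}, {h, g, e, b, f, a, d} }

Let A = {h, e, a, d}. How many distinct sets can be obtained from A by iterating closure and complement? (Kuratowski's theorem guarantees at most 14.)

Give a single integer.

X∖A={g, b, f}, int(X∖A)={g}, hence cl(A)={h, e, b, f, a, d}
Orbit (k=closure, c=complement):
  1. A     = {h, e, a, d}
  2. kA    = {h, e, b, f, a, d}
  3. cA    = {g, b, f}
  4. ckA   = {g}
  5. kcA   = {g, e, b, f, d}
  6. kckA  = {g, f, d}
  7. ckcA  = {h, a}
  8. ckckA = {h, e, b, a}
  9. kckcA = {h, f, a, d}
  10. ckckcA = {g, e, b}
(closed under both — stop)

10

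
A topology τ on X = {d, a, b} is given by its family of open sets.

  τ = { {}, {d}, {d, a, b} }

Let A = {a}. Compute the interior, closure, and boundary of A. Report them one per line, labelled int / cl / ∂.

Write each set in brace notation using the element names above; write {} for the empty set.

int(A) = {}
cl(A)  = {a, b}
∂A     = {a, b}

open subsets of A: {}; so int(A) = {}
closure: X∖int(X∖A) = X∖{d} = {a, b}
∂A = {a, b} minus {} = {a, b}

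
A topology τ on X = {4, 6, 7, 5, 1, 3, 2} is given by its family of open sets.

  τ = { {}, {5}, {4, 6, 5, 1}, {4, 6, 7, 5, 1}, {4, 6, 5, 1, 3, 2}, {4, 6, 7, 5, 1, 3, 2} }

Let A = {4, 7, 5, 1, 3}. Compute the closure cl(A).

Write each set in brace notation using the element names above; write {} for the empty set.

closure: X∖int(X∖A) = X∖{} = {4, 6, 7, 5, 1, 3, 2}

{4, 6, 7, 5, 1, 3, 2}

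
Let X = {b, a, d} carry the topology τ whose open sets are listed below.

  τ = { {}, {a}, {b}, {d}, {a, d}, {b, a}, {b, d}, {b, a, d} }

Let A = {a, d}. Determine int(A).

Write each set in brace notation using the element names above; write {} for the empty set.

{a, d}

interior: largest open inside A is {a, d} (from {}, {d}, {a}, {a, d})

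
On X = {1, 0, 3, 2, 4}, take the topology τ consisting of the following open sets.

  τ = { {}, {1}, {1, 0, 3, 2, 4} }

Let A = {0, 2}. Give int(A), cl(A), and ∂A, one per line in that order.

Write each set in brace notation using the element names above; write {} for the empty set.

interior: largest open inside A is {} (from {})
cl via duality: int({1, 3, 4}) = {1}, so X∖{1} = {0, 3, 2, 4}
cl∖int = {0, 3, 2, 4}

int(A) = {}
cl(A)  = {0, 3, 2, 4}
∂A     = {0, 3, 2, 4}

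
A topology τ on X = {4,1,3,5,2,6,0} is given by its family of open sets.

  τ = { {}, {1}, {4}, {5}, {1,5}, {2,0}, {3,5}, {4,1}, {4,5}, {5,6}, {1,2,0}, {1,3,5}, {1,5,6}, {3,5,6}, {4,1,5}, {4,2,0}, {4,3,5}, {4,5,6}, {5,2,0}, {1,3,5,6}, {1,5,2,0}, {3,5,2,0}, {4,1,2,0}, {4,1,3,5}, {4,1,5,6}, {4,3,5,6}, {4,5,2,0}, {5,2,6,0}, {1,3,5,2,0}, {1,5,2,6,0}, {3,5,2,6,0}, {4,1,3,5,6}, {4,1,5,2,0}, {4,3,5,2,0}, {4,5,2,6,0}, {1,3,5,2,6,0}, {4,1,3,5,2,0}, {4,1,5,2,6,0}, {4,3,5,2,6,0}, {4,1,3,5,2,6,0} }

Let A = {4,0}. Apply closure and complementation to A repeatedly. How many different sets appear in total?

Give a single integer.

X∖A={1,3,5,2,6}, int(X∖A)={1,3,5,6}, hence cl(A)={4,2,0}
Orbit (k=closure, c=complement):
  1. A     = {4,0}
  2. kA    = {4,2,0}
  3. cA    = {1,3,5,2,6}
  4. ckA   = {1,3,5,6}
  5. kcA   = {1,3,5,2,6,0}
  6. ckcA  = {4}
(closed under both — stop)

6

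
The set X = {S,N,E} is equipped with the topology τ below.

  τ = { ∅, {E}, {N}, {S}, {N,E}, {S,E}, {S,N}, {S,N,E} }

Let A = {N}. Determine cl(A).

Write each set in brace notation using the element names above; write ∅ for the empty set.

{N}

closure: X∖int(X∖A) = X∖{S,E} = {N}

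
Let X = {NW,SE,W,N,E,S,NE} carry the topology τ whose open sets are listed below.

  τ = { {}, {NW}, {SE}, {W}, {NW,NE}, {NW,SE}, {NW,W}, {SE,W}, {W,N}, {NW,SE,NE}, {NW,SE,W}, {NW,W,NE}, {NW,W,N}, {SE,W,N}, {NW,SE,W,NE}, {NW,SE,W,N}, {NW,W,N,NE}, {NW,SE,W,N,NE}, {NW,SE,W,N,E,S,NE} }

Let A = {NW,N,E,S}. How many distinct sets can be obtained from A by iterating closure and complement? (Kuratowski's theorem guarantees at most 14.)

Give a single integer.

10

X∖A={SE,W,NE}, int(X∖A)={SE,W}, hence cl(A)={NW,N,E,S,NE}
Orbit (k=closure, c=complement):
  1. A     = {NW,N,E,S}
  2. kA    = {NW,N,E,S,NE}
  3. cA    = {SE,W,NE}
  4. ckA   = {SE,W}
  5. kcA   = {SE,W,N,E,S,NE}
  6. kckA  = {SE,W,N,E,S}
  7. ckcA  = {NW}
  8. ckckA = {NW,NE}
  9. kckcA = {NW,E,S,NE}
  10. ckckcA = {SE,W,N}
(closed under both — stop)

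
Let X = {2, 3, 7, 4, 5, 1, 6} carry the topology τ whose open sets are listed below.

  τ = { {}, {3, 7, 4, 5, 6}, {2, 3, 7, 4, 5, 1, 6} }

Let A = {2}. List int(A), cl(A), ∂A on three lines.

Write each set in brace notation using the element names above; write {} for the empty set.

open subsets of A: {}; so int(A) = {}
closure: X∖int(X∖A) = X∖{3, 7, 4, 5, 6} = {2, 1}
∂A = {2, 1} minus {} = {2, 1}

int(A) = {}
cl(A)  = {2, 1}
∂A     = {2, 1}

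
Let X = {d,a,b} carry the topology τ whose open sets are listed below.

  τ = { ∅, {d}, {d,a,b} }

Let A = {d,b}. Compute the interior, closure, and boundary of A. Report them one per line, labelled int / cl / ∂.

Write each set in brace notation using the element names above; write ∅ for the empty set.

int(A) = {d}
cl(A)  = {d,a,b}
∂A     = {a,b}

interior: largest open inside A is {d} (from ∅, {d})
cl via duality: int({a}) = ∅, so X∖∅ = {d,a,b}
cl∖int = {a,b}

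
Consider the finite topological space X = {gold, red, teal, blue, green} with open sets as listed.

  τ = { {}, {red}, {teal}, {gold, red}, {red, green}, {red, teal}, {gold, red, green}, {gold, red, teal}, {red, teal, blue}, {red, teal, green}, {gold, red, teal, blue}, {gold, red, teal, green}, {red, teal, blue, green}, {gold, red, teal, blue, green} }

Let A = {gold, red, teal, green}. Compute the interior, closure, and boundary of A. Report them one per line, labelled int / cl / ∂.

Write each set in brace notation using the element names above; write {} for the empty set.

int(A) = {gold, red, teal, green}
cl(A)  = {gold, red, teal, blue, green}
∂A     = {blue}

U open, U⊆A: {}, {red}, {teal}, {red, teal}, {gold, red}, {red, green}, {red, teal, green}, {gold, red, green}, {gold, red, teal}, {gold, red, teal, green}. int(A) = ⋃ = {gold, red, teal, green}
X∖A={blue}, int(X∖A)={}, hence cl(A)={gold, red, teal, blue, green}
∂A: remove int from cl → {blue}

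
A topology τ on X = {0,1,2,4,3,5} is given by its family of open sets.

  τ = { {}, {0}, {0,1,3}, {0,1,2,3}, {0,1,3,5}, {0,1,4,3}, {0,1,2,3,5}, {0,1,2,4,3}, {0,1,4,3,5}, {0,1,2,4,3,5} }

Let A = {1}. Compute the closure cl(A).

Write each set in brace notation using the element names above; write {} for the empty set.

cl via duality: int({0,2,4,3,5}) = {0}, so X∖{0} = {1,2,4,3,5}

{1,2,4,3,5}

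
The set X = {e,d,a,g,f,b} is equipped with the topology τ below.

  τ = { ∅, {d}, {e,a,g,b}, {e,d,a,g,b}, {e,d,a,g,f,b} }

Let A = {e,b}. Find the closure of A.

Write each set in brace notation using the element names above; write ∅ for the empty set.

{e,a,g,f,b}

closure: X∖int(X∖A) = X∖{d} = {e,a,g,f,b}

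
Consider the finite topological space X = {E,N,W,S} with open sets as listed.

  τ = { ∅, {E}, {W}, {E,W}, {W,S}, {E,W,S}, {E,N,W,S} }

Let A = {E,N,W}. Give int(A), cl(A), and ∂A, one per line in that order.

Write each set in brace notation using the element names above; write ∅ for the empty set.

U open, U⊆A: ∅, {E}, {W}, {E,W}. int(A) = ⋃ = {E,W}
X∖A={S}, int(X∖A)=∅, hence cl(A)={E,N,W,S}
∂A: remove int from cl → {N,S}

int(A) = {E,W}
cl(A)  = {E,N,W,S}
∂A     = {N,S}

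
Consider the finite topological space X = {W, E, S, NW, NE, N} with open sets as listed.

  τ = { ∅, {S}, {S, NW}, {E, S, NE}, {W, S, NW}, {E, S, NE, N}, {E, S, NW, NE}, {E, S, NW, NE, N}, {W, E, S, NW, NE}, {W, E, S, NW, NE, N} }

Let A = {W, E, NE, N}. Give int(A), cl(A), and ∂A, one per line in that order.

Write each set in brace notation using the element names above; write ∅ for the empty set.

int(A) = ∅
cl(A)  = {W, E, NE, N}
∂A     = {W, E, NE, N}

U open, U⊆A: ∅. int(A) = ⋃ = ∅
X∖A={S, NW}, int(X∖A)={S, NW}, hence cl(A)={W, E, NE, N}
∂A: remove int from cl → {W, E, NE, N}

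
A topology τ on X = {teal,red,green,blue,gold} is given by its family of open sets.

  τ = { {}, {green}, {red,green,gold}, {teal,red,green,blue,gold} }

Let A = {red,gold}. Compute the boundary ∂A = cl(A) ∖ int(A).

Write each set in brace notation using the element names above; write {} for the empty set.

opens ⊆ A: {}; union → int = {}
complement {teal,green,blue}; its interior {green}; cl(A) = X∖{green} = {teal,red,blue,gold}
boundary = {teal,red,blue,gold} ∖ {} = {teal,red,blue,gold}

{teal,red,blue,gold}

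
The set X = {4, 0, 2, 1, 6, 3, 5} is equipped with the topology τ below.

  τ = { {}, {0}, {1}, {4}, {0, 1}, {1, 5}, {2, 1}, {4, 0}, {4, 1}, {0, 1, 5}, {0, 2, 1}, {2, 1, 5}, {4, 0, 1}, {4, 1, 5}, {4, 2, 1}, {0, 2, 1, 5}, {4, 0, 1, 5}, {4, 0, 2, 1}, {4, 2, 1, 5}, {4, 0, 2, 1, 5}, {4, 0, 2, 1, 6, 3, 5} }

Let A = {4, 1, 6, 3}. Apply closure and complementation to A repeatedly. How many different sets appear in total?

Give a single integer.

8

X∖A={0, 2, 5}, int(X∖A)={0}, hence cl(A)={4, 2, 1, 6, 3, 5}
Orbit (k=closure, c=complement):
  1. A     = {4, 1, 6, 3}
  2. kA    = {4, 2, 1, 6, 3, 5}
  3. cA    = {0, 2, 5}
  4. ckA   = {0}
  5. kcA   = {0, 2, 6, 3, 5}
  6. kckA  = {0, 6, 3}
  7. ckcA  = {4, 1}
  8. ckckA = {4, 2, 1, 5}
(closed under both — stop)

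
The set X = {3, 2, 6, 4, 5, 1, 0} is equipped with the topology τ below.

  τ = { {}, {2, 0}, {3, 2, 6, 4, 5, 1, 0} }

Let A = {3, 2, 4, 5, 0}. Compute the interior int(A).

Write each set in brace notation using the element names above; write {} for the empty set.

{2, 0}

open subsets of A: {}, {2, 0}; so int(A) = {2, 0}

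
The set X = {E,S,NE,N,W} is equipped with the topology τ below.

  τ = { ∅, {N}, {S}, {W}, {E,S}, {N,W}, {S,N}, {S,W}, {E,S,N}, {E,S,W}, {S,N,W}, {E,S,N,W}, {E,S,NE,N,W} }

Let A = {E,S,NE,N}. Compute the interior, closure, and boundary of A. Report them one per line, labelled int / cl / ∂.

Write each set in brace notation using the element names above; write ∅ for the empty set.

int(A) = {E,S,N}
cl(A)  = {E,S,NE,N}
∂A     = {NE}

U open, U⊆A: ∅, {S}, {N}, {S,N}, {E,S}, {E,S,N}. int(A) = ⋃ = {E,S,N}
X∖A={W}, int(X∖A)={W}, hence cl(A)={E,S,NE,N}
∂A: remove int from cl → {NE}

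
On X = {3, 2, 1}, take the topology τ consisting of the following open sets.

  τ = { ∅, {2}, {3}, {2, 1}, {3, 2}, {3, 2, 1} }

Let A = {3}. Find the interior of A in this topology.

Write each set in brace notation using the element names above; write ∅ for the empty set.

opens ⊆ A: ∅, {3}; union → int = {3}

{3}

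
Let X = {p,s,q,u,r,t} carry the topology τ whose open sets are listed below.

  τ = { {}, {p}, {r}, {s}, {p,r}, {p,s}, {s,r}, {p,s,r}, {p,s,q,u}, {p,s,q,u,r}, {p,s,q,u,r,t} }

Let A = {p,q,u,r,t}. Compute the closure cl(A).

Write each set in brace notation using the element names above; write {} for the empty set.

{p,q,u,r,t}

complement {s}; its interior {s}; cl(A) = X∖{s} = {p,q,u,r,t}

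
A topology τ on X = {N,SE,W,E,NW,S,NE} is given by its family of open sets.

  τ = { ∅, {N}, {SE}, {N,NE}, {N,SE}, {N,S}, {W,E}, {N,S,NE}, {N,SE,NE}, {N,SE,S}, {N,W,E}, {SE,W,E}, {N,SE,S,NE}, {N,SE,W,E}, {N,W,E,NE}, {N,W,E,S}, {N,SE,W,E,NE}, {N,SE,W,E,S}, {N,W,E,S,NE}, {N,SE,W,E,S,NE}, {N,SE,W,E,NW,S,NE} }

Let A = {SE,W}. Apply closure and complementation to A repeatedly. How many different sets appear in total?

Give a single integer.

complement {N,E,NW,S,NE}; its interior {N,S,NE}; cl(A) = X∖{N,S,NE} = {SE,W,E,NW}
With k = closure, c = complement:
  1. A     = {SE,W}
  2. kA    = {SE,W,E,NW}
  3. cA    = {N,E,NW,S,NE}
  4. ckA   = {N,S,NE}
  5. kcA   = {N,W,E,NW,S,NE}
  6. kckA  = {N,NW,S,NE}
  7. ckcA  = {SE}
  8. ckckA = {SE,W,E}
  9. kckcA = {SE,NW}
  10. ckckcA = {N,W,E,S,NE}
k, c of each give nothing new

10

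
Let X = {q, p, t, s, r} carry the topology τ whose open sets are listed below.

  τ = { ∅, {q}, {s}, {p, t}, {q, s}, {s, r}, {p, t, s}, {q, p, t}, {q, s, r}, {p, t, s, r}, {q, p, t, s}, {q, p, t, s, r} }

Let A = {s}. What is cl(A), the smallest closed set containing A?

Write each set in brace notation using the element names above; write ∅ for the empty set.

{s, r}

closure: X∖int(X∖A) = X∖{q, p, t} = {s, r}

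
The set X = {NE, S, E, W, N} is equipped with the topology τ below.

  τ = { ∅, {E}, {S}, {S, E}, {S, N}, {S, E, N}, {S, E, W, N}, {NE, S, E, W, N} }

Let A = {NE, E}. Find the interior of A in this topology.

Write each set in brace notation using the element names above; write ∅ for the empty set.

{E}

U open, U⊆A: ∅, {E}. int(A) = ⋃ = {E}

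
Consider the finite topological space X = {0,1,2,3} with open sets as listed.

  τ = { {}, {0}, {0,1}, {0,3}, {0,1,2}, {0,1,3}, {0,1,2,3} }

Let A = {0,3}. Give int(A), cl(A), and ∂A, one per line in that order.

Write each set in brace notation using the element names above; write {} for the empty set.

int(A) = {0,3}
cl(A)  = {0,1,2,3}
∂A     = {1,2}

open subsets of A: {}, {0}, {0,3}; so int(A) = {0,3}
closure: X∖int(X∖A) = X∖{} = {0,1,2,3}
∂A = {0,1,2,3} minus {0,3} = {1,2}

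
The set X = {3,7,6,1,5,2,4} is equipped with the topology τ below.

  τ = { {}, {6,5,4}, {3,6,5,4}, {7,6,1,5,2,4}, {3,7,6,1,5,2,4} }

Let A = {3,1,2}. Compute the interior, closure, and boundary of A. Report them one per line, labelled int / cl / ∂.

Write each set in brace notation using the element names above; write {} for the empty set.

int(A) = {}
cl(A)  = {3,7,1,2}
∂A     = {3,7,1,2}

open subsets of A: {}; so int(A) = {}
closure: X∖int(X∖A) = X∖{6,5,4} = {3,7,1,2}
∂A = {3,7,1,2} minus {} = {3,7,1,2}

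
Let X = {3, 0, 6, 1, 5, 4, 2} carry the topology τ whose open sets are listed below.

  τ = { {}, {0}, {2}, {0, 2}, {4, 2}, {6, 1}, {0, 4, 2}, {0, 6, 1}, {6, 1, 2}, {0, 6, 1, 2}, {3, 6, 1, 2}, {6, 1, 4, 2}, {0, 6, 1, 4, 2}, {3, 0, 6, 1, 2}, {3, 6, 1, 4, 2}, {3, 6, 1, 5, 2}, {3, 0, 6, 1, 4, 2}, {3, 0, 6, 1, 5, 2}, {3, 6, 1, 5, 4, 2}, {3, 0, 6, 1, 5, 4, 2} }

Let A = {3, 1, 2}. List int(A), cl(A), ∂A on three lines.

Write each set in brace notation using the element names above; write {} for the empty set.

int(A) = {2}
cl(A)  = {3, 6, 1, 5, 4, 2}
∂A     = {3, 6, 1, 5, 4}

U open, U⊆A: {}, {2}. int(A) = ⋃ = {2}
X∖A={0, 6, 5, 4}, int(X∖A)={0}, hence cl(A)={3, 6, 1, 5, 4, 2}
∂A: remove int from cl → {3, 6, 1, 5, 4}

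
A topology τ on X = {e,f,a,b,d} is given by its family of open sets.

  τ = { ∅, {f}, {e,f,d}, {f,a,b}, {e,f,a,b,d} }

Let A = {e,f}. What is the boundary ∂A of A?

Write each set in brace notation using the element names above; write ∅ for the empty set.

{e,a,b,d}

interior: largest open inside A is {f} (from ∅, {f})
cl via duality: int({a,b,d}) = ∅, so X∖∅ = {e,f,a,b,d}
cl∖int = {e,a,b,d}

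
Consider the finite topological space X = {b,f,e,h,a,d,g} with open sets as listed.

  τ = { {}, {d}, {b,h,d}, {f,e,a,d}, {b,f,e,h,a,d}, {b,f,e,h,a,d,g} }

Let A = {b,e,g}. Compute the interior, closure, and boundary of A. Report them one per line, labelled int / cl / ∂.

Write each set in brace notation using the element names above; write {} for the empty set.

int(A) = {}
cl(A)  = {b,f,e,h,a,g}
∂A     = {b,f,e,h,a,g}

opens ⊆ A: {}; union → int = {}
complement {f,h,a,d}; its interior {d}; cl(A) = X∖{d} = {b,f,e,h,a,g}
boundary = {b,f,e,h,a,g} ∖ {} = {b,f,e,h,a,g}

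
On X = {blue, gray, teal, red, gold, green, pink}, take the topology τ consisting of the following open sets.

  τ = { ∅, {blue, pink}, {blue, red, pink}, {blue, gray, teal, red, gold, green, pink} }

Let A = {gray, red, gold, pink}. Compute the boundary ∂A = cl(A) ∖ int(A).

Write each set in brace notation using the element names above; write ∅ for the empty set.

opens ⊆ A: ∅; union → int = ∅
complement {blue, teal, green}; its interior ∅; cl(A) = X∖∅ = {blue, gray, teal, red, gold, green, pink}
boundary = {blue, gray, teal, red, gold, green, pink} ∖ ∅ = {blue, gray, teal, red, gold, green, pink}

{blue, gray, teal, red, gold, green, pink}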